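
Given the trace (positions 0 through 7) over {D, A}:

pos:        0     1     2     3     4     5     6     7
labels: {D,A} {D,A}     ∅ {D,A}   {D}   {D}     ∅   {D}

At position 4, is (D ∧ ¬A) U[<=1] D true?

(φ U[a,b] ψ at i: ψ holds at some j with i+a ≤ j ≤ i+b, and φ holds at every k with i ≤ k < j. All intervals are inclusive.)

Holds

Need some j in [4,5] with D, and (D ∧ ¬A) at every k in [4,j-1].
  j=4: D holds; no prefix to check → satisfied.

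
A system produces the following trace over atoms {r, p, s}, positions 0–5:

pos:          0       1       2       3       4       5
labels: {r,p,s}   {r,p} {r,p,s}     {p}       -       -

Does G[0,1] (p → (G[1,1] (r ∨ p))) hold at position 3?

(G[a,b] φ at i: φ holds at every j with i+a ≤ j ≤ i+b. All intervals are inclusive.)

No

Check (p → (G[1,1] (r ∨ p))) at every j in [3,4]:
  j=3: antecedent true; consequent fails at 4 → ✗
  j=4: antecedent false → ✓
Fails at j=3 → formula fails.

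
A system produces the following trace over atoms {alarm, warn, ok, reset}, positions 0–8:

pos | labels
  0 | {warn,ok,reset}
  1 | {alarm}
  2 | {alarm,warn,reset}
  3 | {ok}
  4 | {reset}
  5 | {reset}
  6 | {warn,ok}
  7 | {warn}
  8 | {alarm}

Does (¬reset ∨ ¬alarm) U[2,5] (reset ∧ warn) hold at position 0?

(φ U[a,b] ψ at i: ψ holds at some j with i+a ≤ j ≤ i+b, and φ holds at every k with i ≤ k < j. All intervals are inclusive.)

Need some j in [2,5] with (reset ∧ warn), and (¬reset ∨ ¬alarm) at every k in [0,j-1].
  j=2: (reset ∧ warn) holds; (¬reset ∨ ¬alarm) holds at every k in [0,1] → satisfied.

Holds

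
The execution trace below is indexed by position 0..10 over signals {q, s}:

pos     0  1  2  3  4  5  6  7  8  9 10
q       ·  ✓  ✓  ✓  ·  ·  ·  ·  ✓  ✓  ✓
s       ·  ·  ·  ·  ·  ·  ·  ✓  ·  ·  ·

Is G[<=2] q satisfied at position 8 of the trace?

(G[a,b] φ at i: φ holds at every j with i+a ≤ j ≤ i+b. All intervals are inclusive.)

Check q at every j in [8,10]:
  j=8: true
  j=9: true
  j=10: true
All positions satisfy it → formula holds.

Holds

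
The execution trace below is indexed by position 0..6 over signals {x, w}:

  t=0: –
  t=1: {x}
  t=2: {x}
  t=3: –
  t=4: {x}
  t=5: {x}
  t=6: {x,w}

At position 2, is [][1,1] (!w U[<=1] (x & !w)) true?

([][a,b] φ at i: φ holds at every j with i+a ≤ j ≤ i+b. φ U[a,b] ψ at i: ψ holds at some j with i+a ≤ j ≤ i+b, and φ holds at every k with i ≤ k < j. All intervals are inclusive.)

Check (!w U[<=1] (x & !w)) at every j in [3,3]:
  j=3: holds
All positions satisfy it → formula holds.

Yes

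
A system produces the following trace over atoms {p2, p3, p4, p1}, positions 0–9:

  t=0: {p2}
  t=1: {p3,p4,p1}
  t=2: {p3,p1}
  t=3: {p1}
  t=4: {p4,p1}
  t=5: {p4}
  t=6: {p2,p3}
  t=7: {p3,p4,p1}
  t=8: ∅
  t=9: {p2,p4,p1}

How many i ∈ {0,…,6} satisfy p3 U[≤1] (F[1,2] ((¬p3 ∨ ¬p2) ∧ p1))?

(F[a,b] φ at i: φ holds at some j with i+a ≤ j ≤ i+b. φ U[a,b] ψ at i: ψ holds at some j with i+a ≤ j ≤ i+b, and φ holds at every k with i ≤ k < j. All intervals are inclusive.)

6

Evaluate at each i in [0,6]:
  i=0: ✓ (rhs at j=0)
  i=1: ✓ (rhs at j=1)
  i=2: ✓ (rhs at j=2)
  i=3: ✓ (rhs at j=3)
  i=4: ✗ (lhs fails at k=4 before rhs at j=5)
  i=5: ✓ (rhs at j=5)
  i=6: ✓ (rhs at j=6)
Positions where it holds: {0, 1, 2, 3, 5, 6} → 6.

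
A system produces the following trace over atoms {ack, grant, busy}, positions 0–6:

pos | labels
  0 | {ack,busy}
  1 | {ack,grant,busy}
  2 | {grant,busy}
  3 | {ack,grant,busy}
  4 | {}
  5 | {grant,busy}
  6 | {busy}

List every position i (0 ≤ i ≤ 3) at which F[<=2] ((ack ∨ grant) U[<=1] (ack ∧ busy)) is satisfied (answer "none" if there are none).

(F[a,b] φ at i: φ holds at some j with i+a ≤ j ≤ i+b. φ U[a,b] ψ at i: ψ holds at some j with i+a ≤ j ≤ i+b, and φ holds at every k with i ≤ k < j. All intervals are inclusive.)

Evaluate at each i in [0,3]:
  i=0: ✓ (witness j=0)
  i=1: ✓ (witness j=1)
  i=2: ✓ (witness j=2)
  i=3: ✓ (witness j=3)

0, 1, 2, 3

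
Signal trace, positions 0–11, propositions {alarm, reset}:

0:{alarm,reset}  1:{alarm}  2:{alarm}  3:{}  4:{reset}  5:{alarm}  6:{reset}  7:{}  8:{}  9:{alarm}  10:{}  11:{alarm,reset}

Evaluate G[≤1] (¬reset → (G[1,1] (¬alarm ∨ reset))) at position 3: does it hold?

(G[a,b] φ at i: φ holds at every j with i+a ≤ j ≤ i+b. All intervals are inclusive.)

Holds

Check (¬reset → (G[1,1] (¬alarm ∨ reset))) at every j in [3,4]:
  j=3: antecedent true; consequent holds on [4,4] → ✓
  j=4: antecedent false → ✓
All positions satisfy it → formula holds.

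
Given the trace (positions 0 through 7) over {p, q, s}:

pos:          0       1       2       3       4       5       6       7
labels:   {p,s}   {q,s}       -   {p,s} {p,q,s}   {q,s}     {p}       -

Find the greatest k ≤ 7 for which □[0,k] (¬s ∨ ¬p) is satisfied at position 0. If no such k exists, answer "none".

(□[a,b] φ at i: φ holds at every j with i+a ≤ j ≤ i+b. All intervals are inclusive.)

(¬s ∨ ¬p) must hold from j=0 onward; find where it first fails.
  j=0: fails → no k works.

none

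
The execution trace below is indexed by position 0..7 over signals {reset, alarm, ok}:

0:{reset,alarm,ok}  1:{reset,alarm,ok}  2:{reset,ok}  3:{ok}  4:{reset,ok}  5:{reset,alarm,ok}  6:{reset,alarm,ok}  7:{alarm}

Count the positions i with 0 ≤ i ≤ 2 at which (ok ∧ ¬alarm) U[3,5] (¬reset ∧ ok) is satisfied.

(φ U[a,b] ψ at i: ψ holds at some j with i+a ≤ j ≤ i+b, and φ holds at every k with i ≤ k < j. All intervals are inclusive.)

Evaluate at each i in [0,2]:
  i=0: ✗ (lhs fails at k=0 before rhs at j=3)
  i=1: ✗ (no rhs in [4,6])
  i=2: ✗ (no rhs in [5,7])
Positions where it holds: {} → 0.

0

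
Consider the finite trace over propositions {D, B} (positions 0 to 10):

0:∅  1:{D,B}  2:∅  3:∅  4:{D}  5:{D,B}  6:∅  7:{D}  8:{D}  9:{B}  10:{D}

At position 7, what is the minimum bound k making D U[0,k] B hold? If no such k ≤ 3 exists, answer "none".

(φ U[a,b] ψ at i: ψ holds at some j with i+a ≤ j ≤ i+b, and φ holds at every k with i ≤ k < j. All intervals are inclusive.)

2

Need earliest j ≥ 7 with B, and D at every k in [7,j-1].
  j=7: rhs fails.
  j=8: rhs fails.
  j=9: rhs holds; lhs holds on [7,8]. k = 2.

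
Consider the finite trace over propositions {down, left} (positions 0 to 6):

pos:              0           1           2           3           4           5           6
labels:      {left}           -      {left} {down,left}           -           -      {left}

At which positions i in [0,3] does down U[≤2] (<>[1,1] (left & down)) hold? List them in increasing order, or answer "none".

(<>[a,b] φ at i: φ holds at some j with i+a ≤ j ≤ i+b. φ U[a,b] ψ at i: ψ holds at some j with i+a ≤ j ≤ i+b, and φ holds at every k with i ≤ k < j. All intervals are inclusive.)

2

Evaluate at each i in [0,3]:
  i=0: ✗ (lhs fails at k=0 before rhs at j=2)
  i=1: ✗ (lhs fails at k=1 before rhs at j=2)
  i=2: ✓ (rhs at j=2)
  i=3: ✗ (no rhs in [3,5])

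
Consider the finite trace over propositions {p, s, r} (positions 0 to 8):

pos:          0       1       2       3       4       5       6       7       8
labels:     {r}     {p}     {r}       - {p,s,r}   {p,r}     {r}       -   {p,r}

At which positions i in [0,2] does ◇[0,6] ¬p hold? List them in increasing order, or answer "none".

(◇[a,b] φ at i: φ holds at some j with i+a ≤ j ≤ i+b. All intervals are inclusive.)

Evaluate at each i in [0,2]:
  i=0: ✓ (witness j=0)
  i=1: ✓ (witness j=2)
  i=2: ✓ (witness j=2)

0, 1, 2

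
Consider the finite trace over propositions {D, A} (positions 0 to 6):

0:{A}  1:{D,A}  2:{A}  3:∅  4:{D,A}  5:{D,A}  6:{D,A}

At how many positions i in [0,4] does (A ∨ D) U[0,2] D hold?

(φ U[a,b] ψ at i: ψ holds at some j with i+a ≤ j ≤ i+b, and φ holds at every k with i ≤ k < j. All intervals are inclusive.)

Evaluate at each i in [0,4]:
  i=0: ✓ (rhs at j=1; lhs holds on [0,0])
  i=1: ✓ (rhs at j=1)
  i=2: ✗ (lhs fails at k=3 before rhs at j=4)
  i=3: ✗ (lhs fails at k=3 before rhs at j=4)
  i=4: ✓ (rhs at j=4)
Positions where it holds: {0, 1, 4} → 3.

3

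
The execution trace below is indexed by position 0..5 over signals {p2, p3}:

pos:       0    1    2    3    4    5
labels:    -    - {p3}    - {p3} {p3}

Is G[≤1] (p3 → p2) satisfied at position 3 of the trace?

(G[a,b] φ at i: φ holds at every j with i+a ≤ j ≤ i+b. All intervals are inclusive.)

Check (p3 → p2) at every j in [3,4]:
  j=3: antecedent false → ✓
  j=4: antecedent true; consequent false → ✗
Fails at j=4 → formula fails.

Does not hold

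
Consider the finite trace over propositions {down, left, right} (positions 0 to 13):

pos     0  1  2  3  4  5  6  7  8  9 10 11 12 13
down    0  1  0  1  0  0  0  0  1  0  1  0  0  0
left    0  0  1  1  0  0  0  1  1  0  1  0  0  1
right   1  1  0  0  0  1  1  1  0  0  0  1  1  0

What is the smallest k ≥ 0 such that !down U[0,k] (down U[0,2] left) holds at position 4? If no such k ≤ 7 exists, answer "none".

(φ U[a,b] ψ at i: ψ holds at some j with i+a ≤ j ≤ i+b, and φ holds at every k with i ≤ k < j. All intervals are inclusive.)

3

Need earliest j ≥ 4 with (down U[0,2] left), and !down at every k in [4,j-1].
  j=4: rhs fails.
  j=5: rhs fails.
  j=6: rhs fails.
  j=7: rhs holds; lhs holds on [4,6]. k = 3.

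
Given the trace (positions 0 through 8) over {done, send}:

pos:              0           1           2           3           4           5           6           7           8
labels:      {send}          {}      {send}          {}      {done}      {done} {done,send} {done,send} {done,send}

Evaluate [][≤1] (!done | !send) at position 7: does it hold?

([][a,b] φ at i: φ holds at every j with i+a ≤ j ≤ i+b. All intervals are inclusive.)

Check (!done | !send) at every j in [7,8]:
  j=7: false
  j=8: false
Fails at j=7 → formula fails.

Does not hold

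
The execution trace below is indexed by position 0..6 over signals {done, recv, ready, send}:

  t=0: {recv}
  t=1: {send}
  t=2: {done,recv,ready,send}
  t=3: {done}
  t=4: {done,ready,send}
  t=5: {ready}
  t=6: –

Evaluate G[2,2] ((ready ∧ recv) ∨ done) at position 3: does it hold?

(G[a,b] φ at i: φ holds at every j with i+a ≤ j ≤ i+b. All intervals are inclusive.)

Check ((ready ∧ recv) ∨ done) at every j in [5,5]:
  j=5: false
Fails at j=5 → formula fails.

Does not hold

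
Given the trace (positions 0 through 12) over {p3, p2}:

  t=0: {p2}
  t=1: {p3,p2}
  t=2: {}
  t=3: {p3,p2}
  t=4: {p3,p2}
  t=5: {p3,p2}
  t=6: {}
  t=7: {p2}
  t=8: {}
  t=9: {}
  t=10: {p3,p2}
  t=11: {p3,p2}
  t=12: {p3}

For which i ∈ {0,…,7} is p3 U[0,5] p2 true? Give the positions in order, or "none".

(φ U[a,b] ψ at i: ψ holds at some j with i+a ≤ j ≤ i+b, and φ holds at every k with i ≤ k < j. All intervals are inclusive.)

0, 1, 3, 4, 5, 7

Evaluate at each i in [0,7]:
  i=0: ✓ (rhs at j=0)
  i=1: ✓ (rhs at j=1)
  i=2: ✗ (lhs fails at k=2 before rhs at j=3)
  i=3: ✓ (rhs at j=3)
  i=4: ✓ (rhs at j=4)
  i=5: ✓ (rhs at j=5)
  i=6: ✗ (lhs fails at k=6 before rhs at j=7)
  i=7: ✓ (rhs at j=7)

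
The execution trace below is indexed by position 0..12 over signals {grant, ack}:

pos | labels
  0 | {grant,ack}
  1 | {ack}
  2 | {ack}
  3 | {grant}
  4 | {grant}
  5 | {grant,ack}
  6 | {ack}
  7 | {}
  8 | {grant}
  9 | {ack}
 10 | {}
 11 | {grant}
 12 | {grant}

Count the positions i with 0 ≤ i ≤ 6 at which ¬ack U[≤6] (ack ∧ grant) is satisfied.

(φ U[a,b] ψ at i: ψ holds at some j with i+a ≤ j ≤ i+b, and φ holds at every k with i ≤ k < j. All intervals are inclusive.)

Evaluate at each i in [0,6]:
  i=0: ✓ (rhs at j=0)
  i=1: ✗ (lhs fails at k=1 before rhs at j=5)
  i=2: ✗ (lhs fails at k=2 before rhs at j=5)
  i=3: ✓ (rhs at j=5; lhs holds on [3,4])
  i=4: ✓ (rhs at j=5; lhs holds on [4,4])
  i=5: ✓ (rhs at j=5)
  i=6: ✗ (no rhs in [6,12])
Positions where it holds: {0, 3, 4, 5} → 4.

4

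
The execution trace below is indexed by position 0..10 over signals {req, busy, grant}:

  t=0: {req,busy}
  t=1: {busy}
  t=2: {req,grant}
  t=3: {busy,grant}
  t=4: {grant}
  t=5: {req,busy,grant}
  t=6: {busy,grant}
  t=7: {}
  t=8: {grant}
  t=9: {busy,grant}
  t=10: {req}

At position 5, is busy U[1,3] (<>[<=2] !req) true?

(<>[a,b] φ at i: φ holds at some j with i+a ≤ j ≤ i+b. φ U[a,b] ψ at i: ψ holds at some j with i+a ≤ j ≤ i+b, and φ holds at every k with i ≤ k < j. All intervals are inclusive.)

Yes

Need some j in [6,8] with <>[<=2] !req, and busy at every k in [5,j-1].
  j=6: <>[<=2] !req holds; busy holds at every k in [5,5] → satisfied.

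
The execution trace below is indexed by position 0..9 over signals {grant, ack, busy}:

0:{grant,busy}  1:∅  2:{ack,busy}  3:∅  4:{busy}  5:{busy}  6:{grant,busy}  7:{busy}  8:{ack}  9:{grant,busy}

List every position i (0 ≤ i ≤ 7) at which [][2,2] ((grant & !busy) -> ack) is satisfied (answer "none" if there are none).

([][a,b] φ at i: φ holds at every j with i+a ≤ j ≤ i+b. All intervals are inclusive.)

0, 1, 2, 3, 4, 5, 6, 7

Evaluate at each i in [0,7]:
  i=0: ✓ (all of [2,2])
  i=1: ✓ (all of [3,3])
  i=2: ✓ (all of [4,4])
  i=3: ✓ (all of [5,5])
  i=4: ✓ (all of [6,6])
  i=5: ✓ (all of [7,7])
  i=6: ✓ (all of [8,8])
  i=7: ✓ (all of [9,9])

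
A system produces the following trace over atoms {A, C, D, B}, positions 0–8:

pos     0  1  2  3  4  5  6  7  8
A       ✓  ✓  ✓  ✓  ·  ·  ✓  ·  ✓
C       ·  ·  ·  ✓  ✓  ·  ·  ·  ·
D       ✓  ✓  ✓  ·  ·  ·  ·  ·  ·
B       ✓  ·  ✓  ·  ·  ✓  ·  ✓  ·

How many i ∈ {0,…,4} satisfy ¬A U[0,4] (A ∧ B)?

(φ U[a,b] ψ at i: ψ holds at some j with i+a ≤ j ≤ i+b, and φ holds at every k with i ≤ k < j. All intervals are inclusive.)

Evaluate at each i in [0,4]:
  i=0: ✓ (rhs at j=0)
  i=1: ✗ (lhs fails at k=1 before rhs at j=2)
  i=2: ✓ (rhs at j=2)
  i=3: ✗ (no rhs in [3,7])
  i=4: ✗ (no rhs in [4,8])
Positions where it holds: {0, 2} → 2.

2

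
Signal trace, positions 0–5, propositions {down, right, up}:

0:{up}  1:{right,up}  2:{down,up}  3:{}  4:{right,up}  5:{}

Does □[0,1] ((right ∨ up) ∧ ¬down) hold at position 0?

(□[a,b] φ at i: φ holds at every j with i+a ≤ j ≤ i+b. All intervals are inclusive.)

True

Check ((right ∨ up) ∧ ¬down) at every j in [0,1]:
  j=0: true
  j=1: true
All positions satisfy it → formula holds.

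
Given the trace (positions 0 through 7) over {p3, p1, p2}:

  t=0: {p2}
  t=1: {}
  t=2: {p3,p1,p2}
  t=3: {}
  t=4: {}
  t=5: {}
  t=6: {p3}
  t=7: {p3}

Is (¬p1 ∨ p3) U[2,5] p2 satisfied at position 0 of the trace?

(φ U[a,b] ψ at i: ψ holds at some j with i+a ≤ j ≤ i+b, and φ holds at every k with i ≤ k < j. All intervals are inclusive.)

Need some j in [2,5] with p2, and (¬p1 ∨ p3) at every k in [0,j-1].
  j=2: p2 holds; (¬p1 ∨ p3) holds at every k in [0,1] → satisfied.

Holds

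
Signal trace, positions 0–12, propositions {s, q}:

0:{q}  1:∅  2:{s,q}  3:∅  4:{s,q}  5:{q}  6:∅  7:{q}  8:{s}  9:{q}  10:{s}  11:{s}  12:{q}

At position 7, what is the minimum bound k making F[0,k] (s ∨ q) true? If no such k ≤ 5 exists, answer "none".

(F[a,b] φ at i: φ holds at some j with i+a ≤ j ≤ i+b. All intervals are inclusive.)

Scan j = 7,8,… for (s ∨ q):
  j=7: holds
First hit at j=7, so smallest k = 7-7 = 0.

0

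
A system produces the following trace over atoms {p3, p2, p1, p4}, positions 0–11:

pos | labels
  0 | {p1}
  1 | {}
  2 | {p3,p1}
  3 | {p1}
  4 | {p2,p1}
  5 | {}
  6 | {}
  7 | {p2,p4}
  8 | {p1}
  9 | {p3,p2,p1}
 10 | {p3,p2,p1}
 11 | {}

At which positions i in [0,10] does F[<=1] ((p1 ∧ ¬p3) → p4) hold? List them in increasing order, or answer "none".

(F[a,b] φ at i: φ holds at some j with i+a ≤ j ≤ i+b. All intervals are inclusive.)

Evaluate at each i in [0,10]:
  i=0: ✓ (witness j=1)
  i=1: ✓ (witness j=1)
  i=2: ✓ (witness j=2)
  i=3: ✗ (none in [3,4])
  i=4: ✓ (witness j=5)
  i=5: ✓ (witness j=5)
  i=6: ✓ (witness j=6)
  i=7: ✓ (witness j=7)
  i=8: ✓ (witness j=9)
  i=9: ✓ (witness j=9)
  i=10: ✓ (witness j=10)

0, 1, 2, 4, 5, 6, 7, 8, 9, 10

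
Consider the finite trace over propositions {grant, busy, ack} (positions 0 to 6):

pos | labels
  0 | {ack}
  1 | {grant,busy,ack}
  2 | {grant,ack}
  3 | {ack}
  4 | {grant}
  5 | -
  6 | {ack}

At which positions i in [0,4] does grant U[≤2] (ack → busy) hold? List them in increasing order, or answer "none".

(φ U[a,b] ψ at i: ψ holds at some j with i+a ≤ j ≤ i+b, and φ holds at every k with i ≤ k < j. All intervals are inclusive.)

Evaluate at each i in [0,4]:
  i=0: ✗ (lhs fails at k=0 before rhs at j=1)
  i=1: ✓ (rhs at j=1)
  i=2: ✗ (lhs fails at k=3 before rhs at j=4)
  i=3: ✗ (lhs fails at k=3 before rhs at j=4)
  i=4: ✓ (rhs at j=4)

1, 4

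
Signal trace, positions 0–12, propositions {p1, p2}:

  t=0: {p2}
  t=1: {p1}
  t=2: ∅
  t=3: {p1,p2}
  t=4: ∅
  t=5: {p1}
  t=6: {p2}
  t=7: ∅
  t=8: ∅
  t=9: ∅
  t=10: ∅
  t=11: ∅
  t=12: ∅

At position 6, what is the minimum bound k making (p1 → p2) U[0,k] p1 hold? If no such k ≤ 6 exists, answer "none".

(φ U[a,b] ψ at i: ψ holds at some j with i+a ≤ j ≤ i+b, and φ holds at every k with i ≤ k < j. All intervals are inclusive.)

none

Need earliest j ≥ 6 with p1, and (p1 → p2) at every k in [6,j-1].
  j=6: rhs fails.
  j=7: rhs fails.
  j=8: rhs fails.
  j=9: rhs fails.
  j=10: rhs fails.
  j=11: rhs fails.
  j=12: rhs fails.
No witness within the range → none.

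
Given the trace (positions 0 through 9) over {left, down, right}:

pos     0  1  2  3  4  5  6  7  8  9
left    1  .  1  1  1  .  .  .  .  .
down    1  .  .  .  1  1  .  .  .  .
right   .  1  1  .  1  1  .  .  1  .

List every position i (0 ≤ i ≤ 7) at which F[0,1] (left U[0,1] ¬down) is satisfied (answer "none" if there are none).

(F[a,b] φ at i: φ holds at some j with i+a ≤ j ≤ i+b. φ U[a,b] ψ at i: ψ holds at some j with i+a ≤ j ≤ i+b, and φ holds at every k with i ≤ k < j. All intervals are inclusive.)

0, 1, 2, 3, 5, 6, 7

Evaluate at each i in [0,7]:
  i=0: ✓ (witness j=0)
  i=1: ✓ (witness j=1)
  i=2: ✓ (witness j=2)
  i=3: ✓ (witness j=3)
  i=4: ✗ (none in [4,5])
  i=5: ✓ (witness j=6)
  i=6: ✓ (witness j=6)
  i=7: ✓ (witness j=7)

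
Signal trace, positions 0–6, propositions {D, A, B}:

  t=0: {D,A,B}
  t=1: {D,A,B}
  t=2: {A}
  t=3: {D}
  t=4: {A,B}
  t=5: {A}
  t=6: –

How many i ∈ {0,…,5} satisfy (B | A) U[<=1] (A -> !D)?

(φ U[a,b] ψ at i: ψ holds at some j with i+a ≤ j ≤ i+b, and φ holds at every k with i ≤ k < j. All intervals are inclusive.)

5

Evaluate at each i in [0,5]:
  i=0: ✗ (no rhs in [0,1])
  i=1: ✓ (rhs at j=2; lhs holds on [1,1])
  i=2: ✓ (rhs at j=2)
  i=3: ✓ (rhs at j=3)
  i=4: ✓ (rhs at j=4)
  i=5: ✓ (rhs at j=5)
Positions where it holds: {1, 2, 3, 4, 5} → 5.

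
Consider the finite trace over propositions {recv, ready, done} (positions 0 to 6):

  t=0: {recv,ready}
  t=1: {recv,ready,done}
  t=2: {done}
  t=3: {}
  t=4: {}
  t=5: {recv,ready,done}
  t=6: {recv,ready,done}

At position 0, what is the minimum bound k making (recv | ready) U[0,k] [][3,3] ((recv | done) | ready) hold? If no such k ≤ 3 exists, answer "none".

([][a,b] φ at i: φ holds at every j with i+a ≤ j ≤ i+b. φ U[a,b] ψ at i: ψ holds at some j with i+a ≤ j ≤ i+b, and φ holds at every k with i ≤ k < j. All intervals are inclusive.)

2

Need earliest j ≥ 0 with [][3,3] ((recv | done) | ready), and (recv | ready) at every k in [0,j-1].
  j=0: rhs fails.
  j=1: rhs fails.
  j=2: rhs holds; lhs holds on [0,1]. k = 2.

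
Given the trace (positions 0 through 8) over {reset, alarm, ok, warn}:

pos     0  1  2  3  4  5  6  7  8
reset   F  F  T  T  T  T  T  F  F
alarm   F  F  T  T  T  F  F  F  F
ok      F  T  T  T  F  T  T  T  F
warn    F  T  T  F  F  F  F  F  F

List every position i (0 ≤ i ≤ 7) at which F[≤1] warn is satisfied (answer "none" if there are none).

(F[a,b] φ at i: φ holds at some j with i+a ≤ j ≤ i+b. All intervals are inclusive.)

0, 1, 2

Evaluate at each i in [0,7]:
  i=0: ✓ (witness j=1)
  i=1: ✓ (witness j=1)
  i=2: ✓ (witness j=2)
  i=3: ✗ (none in [3,4])
  i=4: ✗ (none in [4,5])
  i=5: ✗ (none in [5,6])
  i=6: ✗ (none in [6,7])
  i=7: ✗ (none in [7,8])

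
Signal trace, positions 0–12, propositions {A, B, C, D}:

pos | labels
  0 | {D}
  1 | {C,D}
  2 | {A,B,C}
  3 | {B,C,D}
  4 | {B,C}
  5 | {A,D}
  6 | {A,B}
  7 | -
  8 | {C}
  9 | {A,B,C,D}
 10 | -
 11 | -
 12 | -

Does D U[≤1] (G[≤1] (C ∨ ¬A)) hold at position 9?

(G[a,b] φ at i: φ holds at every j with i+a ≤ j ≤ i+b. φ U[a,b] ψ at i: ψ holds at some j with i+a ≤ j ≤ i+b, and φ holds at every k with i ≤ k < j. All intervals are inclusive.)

Need some j in [9,10] with G[≤1] (C ∨ ¬A), and D at every k in [9,j-1].
  j=9: G[≤1] (C ∨ ¬A) holds; no prefix to check → satisfied.

Holds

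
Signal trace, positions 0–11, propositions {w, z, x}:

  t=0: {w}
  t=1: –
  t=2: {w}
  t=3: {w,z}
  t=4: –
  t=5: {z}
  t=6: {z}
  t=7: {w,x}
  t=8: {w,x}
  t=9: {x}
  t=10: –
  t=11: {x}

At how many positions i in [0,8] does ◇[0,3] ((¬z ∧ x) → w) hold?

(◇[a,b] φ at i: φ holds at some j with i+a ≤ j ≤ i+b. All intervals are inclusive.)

9

Evaluate at each i in [0,8]:
  i=0: ✓ (witness j=0)
  i=1: ✓ (witness j=1)
  i=2: ✓ (witness j=2)
  i=3: ✓ (witness j=3)
  i=4: ✓ (witness j=4)
  i=5: ✓ (witness j=5)
  i=6: ✓ (witness j=6)
  i=7: ✓ (witness j=7)
  i=8: ✓ (witness j=8)
Positions where it holds: {0, 1, 2, 3, 4, 5, 6, 7, 8} → 9.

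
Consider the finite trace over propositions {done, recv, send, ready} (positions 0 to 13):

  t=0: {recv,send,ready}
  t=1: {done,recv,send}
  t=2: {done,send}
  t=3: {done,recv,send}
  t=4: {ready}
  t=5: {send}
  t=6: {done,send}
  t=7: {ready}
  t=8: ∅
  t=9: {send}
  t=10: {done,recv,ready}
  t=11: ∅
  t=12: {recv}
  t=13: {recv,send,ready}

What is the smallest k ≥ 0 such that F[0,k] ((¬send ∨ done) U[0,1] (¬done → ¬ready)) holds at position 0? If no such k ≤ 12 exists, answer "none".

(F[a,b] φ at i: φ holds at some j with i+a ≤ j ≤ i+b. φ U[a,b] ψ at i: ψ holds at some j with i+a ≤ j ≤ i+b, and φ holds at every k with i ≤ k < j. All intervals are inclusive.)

1

Scan j = 0,1,… for ((¬send ∨ done) U[0,1] (¬done → ¬ready)):
  j=0: fails
  j=1: holds
First hit at j=1, so smallest k = 1-0 = 1.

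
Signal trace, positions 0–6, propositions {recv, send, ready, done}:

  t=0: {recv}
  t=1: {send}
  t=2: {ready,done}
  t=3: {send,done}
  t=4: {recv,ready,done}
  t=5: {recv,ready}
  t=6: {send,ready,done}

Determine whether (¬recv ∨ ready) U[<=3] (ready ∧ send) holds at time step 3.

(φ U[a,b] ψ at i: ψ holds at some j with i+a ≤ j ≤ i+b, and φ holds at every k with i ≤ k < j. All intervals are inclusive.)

Holds

Need some j in [3,6] with (ready ∧ send), and (¬recv ∨ ready) at every k in [3,j-1].
  j=3: (ready ∧ send) false.
  j=4: (ready ∧ send) false.
  j=5: (ready ∧ send) false.
  j=6: (ready ∧ send) holds; (¬recv ∨ ready) holds at every k in [3,5] → satisfied.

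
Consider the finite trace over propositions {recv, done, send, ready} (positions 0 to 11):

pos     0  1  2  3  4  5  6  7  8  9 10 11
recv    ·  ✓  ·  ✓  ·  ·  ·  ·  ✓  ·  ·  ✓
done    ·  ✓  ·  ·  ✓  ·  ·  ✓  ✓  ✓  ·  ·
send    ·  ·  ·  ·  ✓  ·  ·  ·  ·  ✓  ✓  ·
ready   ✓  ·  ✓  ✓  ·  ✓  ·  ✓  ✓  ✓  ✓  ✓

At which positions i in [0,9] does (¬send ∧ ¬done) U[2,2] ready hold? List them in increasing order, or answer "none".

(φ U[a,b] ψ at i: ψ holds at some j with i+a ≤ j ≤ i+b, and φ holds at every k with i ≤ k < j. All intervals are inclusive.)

Evaluate at each i in [0,9]:
  i=0: ✗ (lhs fails at k=1 before rhs at j=2)
  i=1: ✗ (lhs fails at k=1 before rhs at j=3)
  i=2: ✗ (no rhs in [4,4])
  i=3: ✗ (lhs fails at k=4 before rhs at j=5)
  i=4: ✗ (no rhs in [6,6])
  i=5: ✓ (rhs at j=7; lhs holds on [5,6])
  i=6: ✗ (lhs fails at k=7 before rhs at j=8)
  i=7: ✗ (lhs fails at k=7 before rhs at j=9)
  i=8: ✗ (lhs fails at k=8 before rhs at j=10)
  i=9: ✗ (lhs fails at k=9 before rhs at j=11)

5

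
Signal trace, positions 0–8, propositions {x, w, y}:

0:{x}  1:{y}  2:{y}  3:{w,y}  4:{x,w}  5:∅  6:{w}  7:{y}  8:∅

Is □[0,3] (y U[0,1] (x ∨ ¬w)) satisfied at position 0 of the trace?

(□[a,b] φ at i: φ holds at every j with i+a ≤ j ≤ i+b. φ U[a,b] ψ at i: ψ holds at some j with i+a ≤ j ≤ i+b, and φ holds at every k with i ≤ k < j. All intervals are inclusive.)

Yes

Check (y U[0,1] (x ∨ ¬w)) at every j in [0,3]:
  j=0: holds
  j=1: holds
  j=2: holds
  j=3: holds
All positions satisfy it → formula holds.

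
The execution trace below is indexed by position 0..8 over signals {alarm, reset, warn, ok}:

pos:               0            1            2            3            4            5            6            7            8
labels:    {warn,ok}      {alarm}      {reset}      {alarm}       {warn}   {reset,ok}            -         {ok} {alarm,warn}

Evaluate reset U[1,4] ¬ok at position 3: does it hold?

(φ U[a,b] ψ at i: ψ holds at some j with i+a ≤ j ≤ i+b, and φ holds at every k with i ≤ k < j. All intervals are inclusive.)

Need some j in [4,7] with ¬ok, and reset at every k in [3,j-1].
  j=4: ¬ok holds, but reset fails at k=3 → not this j.
  j=5: ¬ok false.
  j=6: ¬ok holds, but reset fails at k=3 → not this j.
  j=7: ¬ok false.
No j in the window works → until fails.

False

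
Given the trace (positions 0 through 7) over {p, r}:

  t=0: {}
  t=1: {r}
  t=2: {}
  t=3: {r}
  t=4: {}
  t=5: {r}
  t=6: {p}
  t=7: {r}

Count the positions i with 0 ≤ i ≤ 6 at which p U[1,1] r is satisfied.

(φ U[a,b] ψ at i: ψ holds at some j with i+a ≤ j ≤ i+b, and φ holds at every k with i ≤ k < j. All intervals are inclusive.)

Evaluate at each i in [0,6]:
  i=0: ✗ (lhs fails at k=0 before rhs at j=1)
  i=1: ✗ (no rhs in [2,2])
  i=2: ✗ (lhs fails at k=2 before rhs at j=3)
  i=3: ✗ (no rhs in [4,4])
  i=4: ✗ (lhs fails at k=4 before rhs at j=5)
  i=5: ✗ (no rhs in [6,6])
  i=6: ✓ (rhs at j=7; lhs holds on [6,6])
Positions where it holds: {6} → 1.

1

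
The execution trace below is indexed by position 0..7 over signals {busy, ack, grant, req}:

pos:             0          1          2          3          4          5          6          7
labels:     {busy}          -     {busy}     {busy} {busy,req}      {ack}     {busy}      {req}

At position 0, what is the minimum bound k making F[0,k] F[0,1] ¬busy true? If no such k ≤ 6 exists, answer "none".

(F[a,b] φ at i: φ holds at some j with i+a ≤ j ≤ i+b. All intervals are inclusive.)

0

Scan j = 0,1,… for F[0,1] ¬busy:
  j=0: holds
First hit at j=0, so smallest k = 0-0 = 0.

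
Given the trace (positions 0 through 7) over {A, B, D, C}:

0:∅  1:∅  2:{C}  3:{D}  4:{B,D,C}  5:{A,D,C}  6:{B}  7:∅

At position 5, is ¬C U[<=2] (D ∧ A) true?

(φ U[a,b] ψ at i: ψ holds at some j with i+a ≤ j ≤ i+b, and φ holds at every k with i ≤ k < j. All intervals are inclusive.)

Yes

Need some j in [5,7] with (D ∧ A), and ¬C at every k in [5,j-1].
  j=5: (D ∧ A) holds; no prefix to check → satisfied.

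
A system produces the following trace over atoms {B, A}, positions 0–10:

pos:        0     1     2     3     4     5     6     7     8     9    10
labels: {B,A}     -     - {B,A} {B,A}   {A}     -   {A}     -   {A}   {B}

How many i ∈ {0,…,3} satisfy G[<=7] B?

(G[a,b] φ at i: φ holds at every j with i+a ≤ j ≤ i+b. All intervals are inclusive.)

0

Evaluate at each i in [0,3]:
  i=0: ✗ (fails at j=1)
  i=1: ✗ (fails at j=1)
  i=2: ✗ (fails at j=2)
  i=3: ✗ (fails at j=5)
Positions where it holds: {} → 0.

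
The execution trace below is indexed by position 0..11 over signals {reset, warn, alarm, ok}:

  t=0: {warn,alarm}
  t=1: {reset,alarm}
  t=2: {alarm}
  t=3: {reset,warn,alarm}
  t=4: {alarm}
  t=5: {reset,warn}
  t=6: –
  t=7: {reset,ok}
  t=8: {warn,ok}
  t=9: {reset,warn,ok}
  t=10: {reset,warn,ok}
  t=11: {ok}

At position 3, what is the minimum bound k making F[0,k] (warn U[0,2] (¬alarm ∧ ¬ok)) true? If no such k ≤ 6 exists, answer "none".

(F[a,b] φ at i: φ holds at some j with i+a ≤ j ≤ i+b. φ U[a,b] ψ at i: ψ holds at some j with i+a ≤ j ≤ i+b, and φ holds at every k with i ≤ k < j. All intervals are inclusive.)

2

Scan j = 3,4,… for (warn U[0,2] (¬alarm ∧ ¬ok)):
  j=3: fails
  j=4: fails
  j=5: holds
First hit at j=5, so smallest k = 5-3 = 2.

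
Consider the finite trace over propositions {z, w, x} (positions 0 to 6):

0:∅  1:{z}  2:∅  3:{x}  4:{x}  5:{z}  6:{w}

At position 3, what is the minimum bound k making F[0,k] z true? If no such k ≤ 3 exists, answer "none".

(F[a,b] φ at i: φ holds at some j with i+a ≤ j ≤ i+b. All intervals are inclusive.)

Scan j = 3,4,… for z:
  j=3: fails
  j=4: fails
  j=5: holds
First hit at j=5, so smallest k = 5-3 = 2.

2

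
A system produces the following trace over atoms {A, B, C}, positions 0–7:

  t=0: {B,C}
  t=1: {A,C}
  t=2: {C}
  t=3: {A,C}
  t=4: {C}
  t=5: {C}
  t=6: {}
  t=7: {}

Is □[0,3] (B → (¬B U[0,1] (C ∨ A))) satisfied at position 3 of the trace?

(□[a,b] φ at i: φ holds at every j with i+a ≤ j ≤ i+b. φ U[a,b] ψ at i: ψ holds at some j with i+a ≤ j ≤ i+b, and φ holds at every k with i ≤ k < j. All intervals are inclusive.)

Check (B → (¬B U[0,1] (C ∨ A))) at every j in [3,6]:
  j=3: antecedent false → ✓
  j=4: antecedent false → ✓
  j=5: antecedent false → ✓
  j=6: antecedent false → ✓
All positions satisfy it → formula holds.

Holds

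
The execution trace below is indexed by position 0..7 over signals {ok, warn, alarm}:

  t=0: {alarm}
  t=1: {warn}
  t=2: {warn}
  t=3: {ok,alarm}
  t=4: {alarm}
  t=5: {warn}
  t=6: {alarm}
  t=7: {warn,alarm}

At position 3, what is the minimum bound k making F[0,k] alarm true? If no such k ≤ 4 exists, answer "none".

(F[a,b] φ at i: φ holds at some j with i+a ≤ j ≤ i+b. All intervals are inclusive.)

0

Scan j = 3,4,… for alarm:
  j=3: holds
First hit at j=3, so smallest k = 3-3 = 0.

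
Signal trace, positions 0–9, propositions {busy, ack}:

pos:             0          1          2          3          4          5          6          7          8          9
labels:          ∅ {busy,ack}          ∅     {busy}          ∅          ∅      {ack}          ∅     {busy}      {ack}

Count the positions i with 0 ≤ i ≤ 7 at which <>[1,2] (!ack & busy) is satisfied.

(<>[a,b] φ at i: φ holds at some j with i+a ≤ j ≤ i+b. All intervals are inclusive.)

4

Evaluate at each i in [0,7]:
  i=0: ✗ (none in [1,2])
  i=1: ✓ (witness j=3)
  i=2: ✓ (witness j=3)
  i=3: ✗ (none in [4,5])
  i=4: ✗ (none in [5,6])
  i=5: ✗ (none in [6,7])
  i=6: ✓ (witness j=8)
  i=7: ✓ (witness j=8)
Positions where it holds: {1, 2, 6, 7} → 4.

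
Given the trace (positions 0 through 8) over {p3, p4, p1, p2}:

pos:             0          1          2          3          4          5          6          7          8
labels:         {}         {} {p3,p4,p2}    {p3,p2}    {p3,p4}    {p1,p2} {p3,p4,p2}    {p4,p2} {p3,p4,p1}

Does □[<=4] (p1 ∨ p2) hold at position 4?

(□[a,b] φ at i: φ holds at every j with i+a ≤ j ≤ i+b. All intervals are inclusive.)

Check (p1 ∨ p2) at every j in [4,8]:
  j=4: false
  j=5: true
  j=6: true
  j=7: true
  j=8: true
Fails at j=4 → formula fails.

No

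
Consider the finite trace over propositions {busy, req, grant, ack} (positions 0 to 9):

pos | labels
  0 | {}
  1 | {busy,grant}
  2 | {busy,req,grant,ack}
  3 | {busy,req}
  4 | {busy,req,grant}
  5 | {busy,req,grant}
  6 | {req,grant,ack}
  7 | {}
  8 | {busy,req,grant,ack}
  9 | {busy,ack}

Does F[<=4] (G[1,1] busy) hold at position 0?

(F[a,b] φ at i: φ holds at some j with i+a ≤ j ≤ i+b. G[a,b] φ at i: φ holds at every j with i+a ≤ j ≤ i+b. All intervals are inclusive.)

Holds

Check G[1,1] busy at each j in [0,4]:
  j=0: holds on [1,1]
  j=1: holds on [2,2]
  j=2: holds on [3,3]
  j=3: holds on [4,4]
  j=4: holds on [5,5]
Found at j=0 → formula holds.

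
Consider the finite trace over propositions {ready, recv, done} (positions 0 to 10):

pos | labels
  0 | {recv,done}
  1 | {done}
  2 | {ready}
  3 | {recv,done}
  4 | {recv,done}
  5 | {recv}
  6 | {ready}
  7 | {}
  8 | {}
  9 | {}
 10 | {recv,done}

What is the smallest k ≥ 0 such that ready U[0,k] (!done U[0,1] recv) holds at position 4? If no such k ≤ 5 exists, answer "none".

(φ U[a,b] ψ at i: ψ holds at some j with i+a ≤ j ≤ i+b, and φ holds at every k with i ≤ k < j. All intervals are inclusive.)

Need earliest j ≥ 4 with (!done U[0,1] recv), and ready at every k in [4,j-1].
  j=4: rhs holds (empty prefix). k = 0.

0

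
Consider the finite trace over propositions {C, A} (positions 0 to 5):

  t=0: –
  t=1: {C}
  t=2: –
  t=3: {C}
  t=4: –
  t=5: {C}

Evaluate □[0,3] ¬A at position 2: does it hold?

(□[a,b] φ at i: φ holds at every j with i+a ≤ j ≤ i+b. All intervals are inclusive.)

Check ¬A at every j in [2,5]:
  j=2: true
  j=3: true
  j=4: true
  j=5: true
All positions satisfy it → formula holds.

Yes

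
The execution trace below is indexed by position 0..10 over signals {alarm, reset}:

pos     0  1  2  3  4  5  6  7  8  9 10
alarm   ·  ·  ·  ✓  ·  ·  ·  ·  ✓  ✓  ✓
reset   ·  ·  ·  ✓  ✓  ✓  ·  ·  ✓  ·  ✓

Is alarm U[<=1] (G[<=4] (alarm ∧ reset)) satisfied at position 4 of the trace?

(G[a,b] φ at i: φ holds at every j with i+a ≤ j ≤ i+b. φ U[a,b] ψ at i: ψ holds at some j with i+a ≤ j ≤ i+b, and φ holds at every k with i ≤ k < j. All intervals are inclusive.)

Need some j in [4,5] with G[<=4] (alarm ∧ reset), and alarm at every k in [4,j-1].
  j=4: G[<=4] (alarm ∧ reset) — fails at 4.
  j=5: G[<=4] (alarm ∧ reset) — fails at 5.
No j in the window works → until fails.

False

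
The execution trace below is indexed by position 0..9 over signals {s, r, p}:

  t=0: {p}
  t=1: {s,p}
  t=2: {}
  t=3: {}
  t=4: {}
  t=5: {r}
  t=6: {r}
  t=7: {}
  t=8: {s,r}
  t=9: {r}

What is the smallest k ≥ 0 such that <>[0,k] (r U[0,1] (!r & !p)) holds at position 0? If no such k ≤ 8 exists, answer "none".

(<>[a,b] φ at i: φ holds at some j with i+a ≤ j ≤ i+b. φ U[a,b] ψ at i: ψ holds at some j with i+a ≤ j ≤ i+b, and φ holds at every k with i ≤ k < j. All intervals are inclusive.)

Scan j = 0,1,… for (r U[0,1] (!r & !p)):
  j=0: fails
  j=1: fails
  j=2: holds
First hit at j=2, so smallest k = 2-0 = 2.

2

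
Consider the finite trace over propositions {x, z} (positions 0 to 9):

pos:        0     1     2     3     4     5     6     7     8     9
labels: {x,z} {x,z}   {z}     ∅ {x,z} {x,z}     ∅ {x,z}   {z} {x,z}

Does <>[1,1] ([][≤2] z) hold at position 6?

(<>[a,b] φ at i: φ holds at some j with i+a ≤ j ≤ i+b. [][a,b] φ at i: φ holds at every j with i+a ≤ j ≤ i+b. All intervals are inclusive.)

Check [][≤2] z at each j in [7,7]:
  j=7: holds on [7,9]
Found at j=7 → formula holds.

Holds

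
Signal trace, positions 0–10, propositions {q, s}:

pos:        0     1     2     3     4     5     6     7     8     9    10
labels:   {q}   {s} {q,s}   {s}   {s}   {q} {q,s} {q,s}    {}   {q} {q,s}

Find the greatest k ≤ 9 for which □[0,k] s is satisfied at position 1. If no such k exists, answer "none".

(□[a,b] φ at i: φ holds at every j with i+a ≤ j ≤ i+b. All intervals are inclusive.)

3

s must hold from j=1 onward; find where it first fails.
  j=1: holds
  j=2: holds
  j=3: holds
  j=4: holds
  j=5: fails
Holds on [1,4], so largest k = 3.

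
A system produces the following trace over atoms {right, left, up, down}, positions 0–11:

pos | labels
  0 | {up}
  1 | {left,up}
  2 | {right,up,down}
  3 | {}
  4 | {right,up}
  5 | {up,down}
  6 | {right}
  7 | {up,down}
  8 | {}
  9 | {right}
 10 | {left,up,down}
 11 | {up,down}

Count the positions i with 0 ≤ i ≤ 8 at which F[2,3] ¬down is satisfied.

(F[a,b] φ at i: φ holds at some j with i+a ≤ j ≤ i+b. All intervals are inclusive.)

Evaluate at each i in [0,8]:
  i=0: ✓ (witness j=3)
  i=1: ✓ (witness j=3)
  i=2: ✓ (witness j=4)
  i=3: ✓ (witness j=6)
  i=4: ✓ (witness j=6)
  i=5: ✓ (witness j=8)
  i=6: ✓ (witness j=8)
  i=7: ✓ (witness j=9)
  i=8: ✗ (none in [10,11])
Positions where it holds: {0, 1, 2, 3, 4, 5, 6, 7} → 8.

8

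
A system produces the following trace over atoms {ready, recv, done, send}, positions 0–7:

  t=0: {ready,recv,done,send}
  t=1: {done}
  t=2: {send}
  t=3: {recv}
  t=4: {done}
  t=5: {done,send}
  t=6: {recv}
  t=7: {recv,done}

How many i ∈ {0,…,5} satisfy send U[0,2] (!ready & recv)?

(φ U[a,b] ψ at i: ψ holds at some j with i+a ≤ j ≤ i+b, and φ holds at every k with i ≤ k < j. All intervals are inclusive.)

Evaluate at each i in [0,5]:
  i=0: ✗ (no rhs in [0,2])
  i=1: ✗ (lhs fails at k=1 before rhs at j=3)
  i=2: ✓ (rhs at j=3; lhs holds on [2,2])
  i=3: ✓ (rhs at j=3)
  i=4: ✗ (lhs fails at k=4 before rhs at j=6)
  i=5: ✓ (rhs at j=6; lhs holds on [5,5])
Positions where it holds: {2, 3, 5} → 3.

3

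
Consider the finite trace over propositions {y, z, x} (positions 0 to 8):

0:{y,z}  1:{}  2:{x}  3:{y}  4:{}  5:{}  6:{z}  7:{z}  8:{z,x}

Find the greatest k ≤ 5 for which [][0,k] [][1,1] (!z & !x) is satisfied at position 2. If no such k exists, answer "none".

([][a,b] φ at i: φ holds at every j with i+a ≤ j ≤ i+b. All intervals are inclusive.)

2

[][1,1] (!z & !x) must hold from j=2 onward; find where it first fails.
  j=2: holds
  j=3: holds
  j=4: holds
  j=5: fails
Holds on [2,4], so largest k = 2.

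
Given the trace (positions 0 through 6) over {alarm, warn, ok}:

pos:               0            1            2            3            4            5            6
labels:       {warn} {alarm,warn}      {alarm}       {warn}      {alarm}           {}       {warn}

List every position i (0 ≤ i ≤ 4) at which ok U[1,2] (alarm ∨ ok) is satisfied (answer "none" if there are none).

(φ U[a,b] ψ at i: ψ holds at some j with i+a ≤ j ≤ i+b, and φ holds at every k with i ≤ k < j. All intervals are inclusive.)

Evaluate at each i in [0,4]:
  i=0: ✗ (lhs fails at k=0 before rhs at j=1)
  i=1: ✗ (lhs fails at k=1 before rhs at j=2)
  i=2: ✗ (lhs fails at k=2 before rhs at j=4)
  i=3: ✗ (lhs fails at k=3 before rhs at j=4)
  i=4: ✗ (no rhs in [5,6])

none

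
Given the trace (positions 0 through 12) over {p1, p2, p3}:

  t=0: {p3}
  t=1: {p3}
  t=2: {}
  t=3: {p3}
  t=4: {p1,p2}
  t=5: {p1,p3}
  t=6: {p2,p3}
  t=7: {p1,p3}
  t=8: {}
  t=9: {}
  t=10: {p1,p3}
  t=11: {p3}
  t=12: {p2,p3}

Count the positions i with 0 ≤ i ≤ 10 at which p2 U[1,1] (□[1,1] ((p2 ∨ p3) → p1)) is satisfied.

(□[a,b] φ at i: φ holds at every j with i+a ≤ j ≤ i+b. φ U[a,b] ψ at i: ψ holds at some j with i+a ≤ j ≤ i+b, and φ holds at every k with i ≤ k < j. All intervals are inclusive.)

1

Evaluate at each i in [0,10]:
  i=0: ✗ (lhs fails at k=0 before rhs at j=1)
  i=1: ✗ (no rhs in [2,2])
  i=2: ✗ (lhs fails at k=2 before rhs at j=3)
  i=3: ✗ (lhs fails at k=3 before rhs at j=4)
  i=4: ✗ (no rhs in [5,5])
  i=5: ✗ (lhs fails at k=5 before rhs at j=6)
  i=6: ✓ (rhs at j=7; lhs holds on [6,6])
  i=7: ✗ (lhs fails at k=7 before rhs at j=8)
  i=8: ✗ (lhs fails at k=8 before rhs at j=9)
  i=9: ✗ (no rhs in [10,10])
  i=10: ✗ (no rhs in [11,11])
Positions where it holds: {6} → 1.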